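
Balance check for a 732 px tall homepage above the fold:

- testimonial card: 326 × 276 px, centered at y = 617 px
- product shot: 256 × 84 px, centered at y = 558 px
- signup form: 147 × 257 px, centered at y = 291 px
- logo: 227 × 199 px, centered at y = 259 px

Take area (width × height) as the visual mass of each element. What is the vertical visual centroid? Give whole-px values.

Taking area as weight: testimonial card 326·276 = 89976, product shot 256·84 = 21504, signup form 147·257 = 37779, logo 227·199 = 45173. Sum 194432.
y: (89976·617 + 21504·558 + 37779·291 + 45173·259) / 194432 = 90207920 / 194432 ≈ 463.96

y ≈ 464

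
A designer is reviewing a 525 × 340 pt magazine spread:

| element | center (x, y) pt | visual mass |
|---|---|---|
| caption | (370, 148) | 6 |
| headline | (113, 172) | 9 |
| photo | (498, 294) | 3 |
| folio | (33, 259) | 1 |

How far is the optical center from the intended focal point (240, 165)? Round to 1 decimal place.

≈ 25.6 pt

Σw = 6 + 9 + 3 + 1 = 19.
Σw·x = 6·370 + 9·113 + 3·498 + 1·33 = 4764, so x̄ = 4764/19 ≈ 250.74.
Σw·y = 6·148 + 9·172 + 3·294 + 1·259 = 3577, so ȳ = 3577/19 ≈ 188.26.
Relative to (240, 165): Δ = (10.74, 23.26); |Δ| = √(10.74² + 23.26²) ≈ 25.62.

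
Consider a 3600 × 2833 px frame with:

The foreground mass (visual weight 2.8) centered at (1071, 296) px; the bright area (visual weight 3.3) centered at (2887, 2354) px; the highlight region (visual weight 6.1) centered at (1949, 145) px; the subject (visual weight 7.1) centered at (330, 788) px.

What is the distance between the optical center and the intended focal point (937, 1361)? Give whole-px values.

≈ 734 px

Weights sum to 2.8 + 3.3 + 6.1 + 7.1 = 19.3.
x: (2.8·1071 + 3.3·2887 + 6.1·1949 + 7.1·330) / 19.3 = 26757.8 / 19.3 ≈ 1386.41
y: (2.8·296 + 3.3·2354 + 6.1·145 + 7.1·788) / 19.3 = 15076.3 / 19.3 ≈ 781.16
Relative to (937, 1361): Δ = (449.41, -579.84); |Δ| = √(449.41² + -579.84²) ≈ 733.62.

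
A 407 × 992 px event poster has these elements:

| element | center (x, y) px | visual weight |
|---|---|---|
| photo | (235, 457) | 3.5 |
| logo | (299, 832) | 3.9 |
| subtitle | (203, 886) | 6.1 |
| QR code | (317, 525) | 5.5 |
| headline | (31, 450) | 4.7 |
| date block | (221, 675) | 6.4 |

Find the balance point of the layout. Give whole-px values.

Σw = 3.5 + 3.9 + 6.1 + 5.5 + 4.7 + 6.4 = 30.1.
x: moment 6530.5 / weight 30.1 ≈ 216.96
Σw·y = 19571.4; ȳ = 19571.4/30.1 ≈ 650.21.

(217, 650)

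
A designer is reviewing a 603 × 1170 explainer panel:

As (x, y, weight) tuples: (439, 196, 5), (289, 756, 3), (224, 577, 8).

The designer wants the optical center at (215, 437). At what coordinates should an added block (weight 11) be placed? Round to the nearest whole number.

(86, 358)

New total weight: (5 + 3 + 8) + 11 = 27.
Along x: (4854 + 11·x) / 27 = 215 (existing moment 5·439 + 3·289 + 8·224 = 4854) ⇒ x = (5805 − 4854) / 11 ≈ 86.45.
Along y: (7864 + 11·y) / 27 = 437 (existing moment 5·196 + 3·756 + 8·577 = 7864) ⇒ y = (11799 − 7864) / 11 ≈ 357.73.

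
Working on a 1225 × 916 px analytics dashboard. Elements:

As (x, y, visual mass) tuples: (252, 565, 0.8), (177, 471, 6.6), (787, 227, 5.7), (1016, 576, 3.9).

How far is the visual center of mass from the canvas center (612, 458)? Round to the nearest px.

Weights sum to 0.8 + 6.6 + 5.7 + 3.9 = 17.0.
x-moment: 0.8·252 + 6.6·177 + 5.7·787 + 3.9·1016 = 9818.1; centroid 9818.1/17.0 ≈ 577.54.
y-moment: 0.8·565 + 6.6·471 + 5.7·227 + 3.9·576 = 7100.9; centroid 7100.9/17.0 ≈ 417.70.
From (612, 458): dx = -34.46, dy = -40.30, so the distance is √(dx²+dy²) ≈ 53.03.

≈ 53 px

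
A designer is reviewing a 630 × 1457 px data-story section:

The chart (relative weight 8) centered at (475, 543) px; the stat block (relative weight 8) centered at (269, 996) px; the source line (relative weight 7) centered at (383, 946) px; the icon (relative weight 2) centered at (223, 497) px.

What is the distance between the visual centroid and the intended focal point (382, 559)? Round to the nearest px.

≈ 239 px

Total weight = 8 + 8 + 7 + 2 = 25.
x: (8·475 + 8·269 + 7·383 + 2·223) / 25 = 9079 / 25 ≈ 363.16
y: (8·543 + 8·996 + 7·946 + 2·497) / 25 = 19928 / 25 ≈ 797.12
From (382, 559): dx = -18.84, dy = 238.12, so the distance is √(dx²+dy²) ≈ 238.86.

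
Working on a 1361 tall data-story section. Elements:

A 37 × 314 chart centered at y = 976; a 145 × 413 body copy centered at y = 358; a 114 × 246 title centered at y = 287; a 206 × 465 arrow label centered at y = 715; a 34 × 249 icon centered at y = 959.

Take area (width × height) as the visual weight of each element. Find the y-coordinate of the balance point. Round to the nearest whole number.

Areas: chart 37·314 = 11618, body copy 145·413 = 59885, title 114·246 = 28044, arrow label 206·465 = 95790, icon 34·249 = 8466. Total weight = 203803.
y: (11618·976 + 59885·358 + 28044·287 + 95790·715 + 8466·959) / 203803 = 117435370 / 203803 ≈ 576.22

y ≈ 576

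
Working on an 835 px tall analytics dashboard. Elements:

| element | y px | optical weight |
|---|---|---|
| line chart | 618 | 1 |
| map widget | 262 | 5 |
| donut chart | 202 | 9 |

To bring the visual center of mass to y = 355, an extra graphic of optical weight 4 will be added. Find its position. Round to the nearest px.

y ≈ 750

After adding the extra graphic, total weight = 1 + 5 + 9 + 4 = 19.
Along y: (3746 + 4·y) / 19 = 355 (existing moment 1·618 + 5·262 + 9·202 = 3746) ⇒ y = (6745 − 3746) / 4 ≈ 749.75.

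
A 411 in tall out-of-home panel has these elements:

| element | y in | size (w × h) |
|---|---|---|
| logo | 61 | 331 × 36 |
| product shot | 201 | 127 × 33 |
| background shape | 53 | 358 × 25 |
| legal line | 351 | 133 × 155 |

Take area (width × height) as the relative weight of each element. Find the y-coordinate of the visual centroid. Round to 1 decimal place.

y ≈ 203.2

Areas: logo 331·36 = 11916, product shot 127·33 = 4191, background shape 358·25 = 8950, legal line 133·155 = 20615. Total weight = 45672.
y: (11916·61 + 4191·201 + 8950·53 + 20615·351) / 45672 = 9279482 / 45672 ≈ 203.18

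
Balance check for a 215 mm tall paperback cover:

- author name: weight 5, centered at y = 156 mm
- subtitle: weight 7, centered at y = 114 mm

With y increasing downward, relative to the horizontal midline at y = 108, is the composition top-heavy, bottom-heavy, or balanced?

Total weight = 5 + 7 = 12.
Σw·y = 5·156 + 7·114 = 1578, so ȳ = 1578/12 ≈ 131.50.
131.5 vs midline 108 → bottom-heavy.

bottom-heavy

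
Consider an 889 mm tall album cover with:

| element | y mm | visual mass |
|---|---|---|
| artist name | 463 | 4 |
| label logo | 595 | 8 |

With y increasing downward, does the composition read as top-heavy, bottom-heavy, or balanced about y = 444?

bottom-heavy

Weights sum to 4 + 8 = 12.
y-moment: 4·463 + 8·595 = 6612; centroid 6612/12 ≈ 551.00.
551.0 lies below (larger y than) the midline 444, so the layout is bottom-heavy.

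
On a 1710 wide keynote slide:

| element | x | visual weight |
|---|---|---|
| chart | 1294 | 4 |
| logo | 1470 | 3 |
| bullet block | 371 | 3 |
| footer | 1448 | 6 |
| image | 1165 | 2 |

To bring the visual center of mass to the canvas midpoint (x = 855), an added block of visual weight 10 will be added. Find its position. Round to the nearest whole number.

x ≈ 222

After adding the added block, total weight = 4 + 3 + 3 + 6 + 2 + 10 = 28.
x: need Σw·x = 28·855 = 23940. Existing = 4·1294 + 3·1470 + 3·371 + 6·1448 + 2·1165 = 21717. Remainder 2223 / 10 ≈ 222.30.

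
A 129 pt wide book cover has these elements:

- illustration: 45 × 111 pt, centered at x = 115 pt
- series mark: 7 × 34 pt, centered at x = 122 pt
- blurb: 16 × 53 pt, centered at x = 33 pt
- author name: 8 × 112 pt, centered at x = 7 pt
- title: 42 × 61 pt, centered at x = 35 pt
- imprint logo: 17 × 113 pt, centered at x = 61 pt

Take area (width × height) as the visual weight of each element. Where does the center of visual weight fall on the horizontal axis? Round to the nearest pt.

Taking area as weight: illustration 45·111 = 4995, series mark 7·34 = 238, blurb 16·53 = 848, author name 8·112 = 896, title 42·61 = 2562, imprint logo 17·113 = 1921. Sum 11460.
x: moment 844568 / weight 11460 ≈ 73.70

x ≈ 74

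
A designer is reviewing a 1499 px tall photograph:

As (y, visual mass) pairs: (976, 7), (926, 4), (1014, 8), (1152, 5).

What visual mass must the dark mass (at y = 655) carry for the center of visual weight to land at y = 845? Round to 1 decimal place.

Known weights sum to 7 + 4 + 8 + 5 = 24; their moment is 7·976 + 4·926 + 8·1014 + 5·1152 = 24408.
For the centroid to hit 845: (24408 + w·655) / (24 + w) = 845.
Rearranging, w·(655 − 845) = 845·24 − 24408 = -4128, so w ≈ -4128/-190 = 21.73.

w ≈ 21.7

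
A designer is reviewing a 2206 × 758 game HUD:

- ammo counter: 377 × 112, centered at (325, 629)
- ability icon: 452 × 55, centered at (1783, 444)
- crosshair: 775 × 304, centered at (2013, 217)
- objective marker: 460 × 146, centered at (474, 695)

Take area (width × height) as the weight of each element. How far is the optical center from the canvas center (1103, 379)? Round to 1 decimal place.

≈ 422.6

Taking area as weight: ammo counter 377·112 = 42224, ability icon 452·55 = 24860, crosshair 775·304 = 235600, objective marker 460·146 = 67160. Sum 369844.
Σw·x = 42224·325 + 24860·1783 + 235600·2013 + 67160·474 = 564144820, so x̄ = 564144820/369844 ≈ 1525.36.
Σw·y = 42224·629 + 24860·444 + 235600·217 + 67160·695 = 135398136, so ȳ = 135398136/369844 ≈ 366.10.
Offset from (1103, 379): Δx ≈ 422.36, Δy ≈ -12.90; distance = √(Δx² + Δy²) ≈ 422.56.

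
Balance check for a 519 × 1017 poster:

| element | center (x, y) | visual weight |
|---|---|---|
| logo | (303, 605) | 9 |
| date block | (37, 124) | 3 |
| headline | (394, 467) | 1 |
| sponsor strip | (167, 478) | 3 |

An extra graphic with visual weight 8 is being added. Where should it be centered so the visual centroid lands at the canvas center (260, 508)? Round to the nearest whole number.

With the extra graphic, Σw becomes 9 + 3 + 1 + 3 + 8 = 24.
x: target moment 24×260 = 6240; current 9·303 + 3·37 + 1·394 + 3·167 = 3733; the extra graphic supplies 2507, so x = 2507/8 ≈ 313.38.
y: target moment 24×508 = 12192; current 9·605 + 3·124 + 1·467 + 3·478 = 7718; the extra graphic supplies 4474, so y = 4474/8 ≈ 559.25.

(313, 559)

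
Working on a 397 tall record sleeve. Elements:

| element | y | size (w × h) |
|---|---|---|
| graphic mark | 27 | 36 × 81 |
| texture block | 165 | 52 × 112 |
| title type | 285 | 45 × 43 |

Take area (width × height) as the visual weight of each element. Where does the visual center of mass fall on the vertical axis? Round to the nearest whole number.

y ≈ 149

Taking area as weight: graphic mark 36·81 = 2916, texture block 52·112 = 5824, title type 45·43 = 1935. Sum 10675.
y: (2916·27 + 5824·165 + 1935·285) / 10675 = 1591167 / 10675 ≈ 149.06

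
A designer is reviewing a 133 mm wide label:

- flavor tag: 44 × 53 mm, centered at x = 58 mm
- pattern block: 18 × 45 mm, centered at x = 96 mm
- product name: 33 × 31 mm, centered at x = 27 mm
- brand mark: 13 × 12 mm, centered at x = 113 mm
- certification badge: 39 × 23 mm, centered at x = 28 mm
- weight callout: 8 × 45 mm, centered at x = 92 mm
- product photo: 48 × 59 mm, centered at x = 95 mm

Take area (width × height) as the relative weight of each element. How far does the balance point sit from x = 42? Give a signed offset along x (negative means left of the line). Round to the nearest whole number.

Taking area as weight: flavor tag 44·53 = 2332, pattern block 18·45 = 810, product name 33·31 = 1023, brand mark 13·12 = 156, certification badge 39·23 = 897, weight callout 8·45 = 360, product photo 48·59 = 2832. Sum 8410.
x-moment: 2332·58 + 810·96 + 1023·27 + 156·113 + 897·28 + 360·92 + 2832·95 = 585541; centroid 585541/8410 ≈ 69.62.
Difference: 69.62 − 42 ≈ 27.62.

≈ 28 mm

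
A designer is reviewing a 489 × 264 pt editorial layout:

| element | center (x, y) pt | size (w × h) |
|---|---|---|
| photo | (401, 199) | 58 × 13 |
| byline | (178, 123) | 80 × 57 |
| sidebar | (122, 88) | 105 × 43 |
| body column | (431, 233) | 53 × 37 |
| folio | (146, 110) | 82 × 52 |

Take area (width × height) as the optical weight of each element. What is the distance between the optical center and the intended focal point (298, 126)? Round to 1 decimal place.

Areas: photo 58·13 = 754, byline 80·57 = 4560, sidebar 105·43 = 4515, body column 53·37 = 1961, folio 82·52 = 4264. Total weight = 16054.
Σw·x = 754·401 + 4560·178 + 4515·122 + 1961·431 + 4264·146 = 3132599, so x̄ = 3132599/16054 ≈ 195.13.
Σw·y = 754·199 + 4560·123 + 4515·88 + 1961·233 + 4264·110 = 2034199, so ȳ = 2034199/16054 ≈ 126.71.
Offset from (298, 126): Δx ≈ -102.87, Δy ≈ 0.71; distance = √(Δx² + Δy²) ≈ 102.87.

≈ 102.9 pt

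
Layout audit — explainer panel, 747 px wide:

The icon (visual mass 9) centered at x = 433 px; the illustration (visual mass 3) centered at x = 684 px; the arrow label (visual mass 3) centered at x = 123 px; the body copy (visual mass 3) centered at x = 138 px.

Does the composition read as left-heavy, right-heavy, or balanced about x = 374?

balanced

Weights sum to 9 + 3 + 3 + 3 = 18.
x-moment: 9·433 + 3·684 + 3·123 + 3·138 = 6732; centroid 6732/18 ≈ 374.00.
That equals the midline 374 — balanced.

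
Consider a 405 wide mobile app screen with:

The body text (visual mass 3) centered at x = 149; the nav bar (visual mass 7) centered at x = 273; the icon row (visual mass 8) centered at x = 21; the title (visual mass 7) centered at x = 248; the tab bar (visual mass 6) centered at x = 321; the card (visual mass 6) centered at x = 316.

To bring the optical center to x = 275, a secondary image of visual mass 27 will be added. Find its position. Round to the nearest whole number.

New total weight: (3 + 7 + 8 + 7 + 6 + 6) + 27 = 64.
Along x: (8084 + 27·x) / 64 = 275 (existing moment 3·149 + 7·273 + 8·21 + 7·248 + 6·321 + 6·316 = 8084) ⇒ x = (17600 − 8084) / 27 ≈ 352.44.

x ≈ 352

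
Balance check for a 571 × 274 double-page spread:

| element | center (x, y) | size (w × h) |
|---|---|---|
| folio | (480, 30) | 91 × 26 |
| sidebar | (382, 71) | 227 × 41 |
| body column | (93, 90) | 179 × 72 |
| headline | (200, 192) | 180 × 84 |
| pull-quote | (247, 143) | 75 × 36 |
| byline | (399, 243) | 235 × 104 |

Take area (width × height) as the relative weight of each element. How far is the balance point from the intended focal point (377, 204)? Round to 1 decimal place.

Areas: folio 91·26 = 2366, sidebar 227·41 = 9307, body column 179·72 = 12888, headline 180·84 = 15120, pull-quote 75·36 = 2700, byline 235·104 = 24440. Total weight = 66821.
x: moment 19331998 / weight 66821 ≈ 289.31
y: moment 11119757 / weight 66821 ≈ 166.41
From (377, 204): dx = -87.69, dy = -37.59, so the distance is √(dx²+dy²) ≈ 95.41.

≈ 95.4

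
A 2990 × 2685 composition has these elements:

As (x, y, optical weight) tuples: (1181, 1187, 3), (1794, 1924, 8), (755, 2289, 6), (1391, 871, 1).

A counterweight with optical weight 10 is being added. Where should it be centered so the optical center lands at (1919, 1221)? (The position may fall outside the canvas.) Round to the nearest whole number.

(2992, 63)

With the counterweight, Σw becomes 3 + 8 + 6 + 1 + 10 = 28.
Along x: (23816 + 10·x) / 28 = 1919 (existing moment 3·1181 + 8·1794 + 6·755 + 1·1391 = 23816) ⇒ x = (53732 − 23816) / 10 ≈ 2991.60.
Along y: (33558 + 10·y) / 28 = 1221 (existing moment 3·1187 + 8·1924 + 6·2289 + 1·871 = 33558) ⇒ y = (34188 − 33558) / 10 ≈ 63.00.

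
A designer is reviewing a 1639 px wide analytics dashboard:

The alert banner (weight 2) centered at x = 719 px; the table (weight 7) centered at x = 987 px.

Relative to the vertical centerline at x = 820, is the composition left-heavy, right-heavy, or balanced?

Weights sum to 2 + 7 = 9.
Σw·x = 2·719 + 7·987 = 8347, so x̄ = 8347/9 ≈ 927.44.
Since 927.4 is right of 820, the composition reads right-heavy.

right-heavy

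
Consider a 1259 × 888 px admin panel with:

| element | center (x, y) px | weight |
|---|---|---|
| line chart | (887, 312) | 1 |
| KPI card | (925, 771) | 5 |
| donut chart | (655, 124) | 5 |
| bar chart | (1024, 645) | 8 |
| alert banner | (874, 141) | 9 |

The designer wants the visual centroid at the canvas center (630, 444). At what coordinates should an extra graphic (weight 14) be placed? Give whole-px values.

(115, 531)

With the extra graphic, Σw becomes 1 + 5 + 5 + 8 + 9 + 14 = 42.
Along x: (24845 + 14·x) / 42 = 630 (existing moment 1·887 + 5·925 + 5·655 + 8·1024 + 9·874 = 24845) ⇒ x = (26460 − 24845) / 14 ≈ 115.36.
Along y: (11216 + 14·y) / 42 = 444 (existing moment 1·312 + 5·771 + 5·124 + 8·645 + 9·141 = 11216) ⇒ y = (18648 − 11216) / 14 ≈ 530.86.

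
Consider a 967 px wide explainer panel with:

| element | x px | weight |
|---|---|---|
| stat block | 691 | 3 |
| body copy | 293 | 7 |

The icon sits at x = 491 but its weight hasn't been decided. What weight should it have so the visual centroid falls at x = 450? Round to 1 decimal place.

w ≈ 9.2

Fixed elements: Σw = 3 + 7 = 10, Σw·x = 3·691 + 7·293 = 4124.
Balance at x = 450 requires (4124 + w·491) / (10 + w) = 450.
Solving: w = (450·10 − 4124) / (491 − 450) = 376 / 41 ≈ 9.17.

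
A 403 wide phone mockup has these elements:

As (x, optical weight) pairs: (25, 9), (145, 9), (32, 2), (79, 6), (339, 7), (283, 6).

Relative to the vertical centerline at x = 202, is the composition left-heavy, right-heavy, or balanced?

left-heavy

Σw = 9 + 9 + 2 + 6 + 7 + 6 = 39.
x: moment 6139 / weight 39 ≈ 157.41
157.4 lies left of the midline 202, so the layout is left-heavy.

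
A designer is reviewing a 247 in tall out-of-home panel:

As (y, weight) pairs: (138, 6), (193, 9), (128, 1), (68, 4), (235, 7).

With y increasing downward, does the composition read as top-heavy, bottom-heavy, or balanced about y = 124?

Σw = 6 + 9 + 1 + 4 + 7 = 27.
y: (6·138 + 9·193 + 1·128 + 4·68 + 7·235) / 27 = 4610 / 27 ≈ 170.74
170.7 vs midline 124 → bottom-heavy.

bottom-heavy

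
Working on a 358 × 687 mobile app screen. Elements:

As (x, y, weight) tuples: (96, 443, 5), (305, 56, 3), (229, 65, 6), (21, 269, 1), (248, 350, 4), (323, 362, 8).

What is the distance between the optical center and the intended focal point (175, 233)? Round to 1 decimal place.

Weights sum to 5 + 3 + 6 + 1 + 4 + 8 = 27.
x-moment: 5·96 + 3·305 + 6·229 + 1·21 + 4·248 + 8·323 = 6366; centroid 6366/27 ≈ 235.78.
y-moment: 5·443 + 3·56 + 6·65 + 1·269 + 4·350 + 8·362 = 7338; centroid 7338/27 ≈ 271.78.
From (175, 233): dx = 60.78, dy = 38.78, so the distance is √(dx²+dy²) ≈ 72.09.

≈ 72.1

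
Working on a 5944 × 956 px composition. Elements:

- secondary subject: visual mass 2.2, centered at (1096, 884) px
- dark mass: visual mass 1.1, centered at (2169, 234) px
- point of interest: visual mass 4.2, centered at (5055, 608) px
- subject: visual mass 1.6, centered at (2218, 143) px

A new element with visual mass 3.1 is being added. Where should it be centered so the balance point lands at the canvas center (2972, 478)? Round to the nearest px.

(2155, 273)

With the new element, Σw becomes 2.2 + 1.1 + 4.2 + 1.6 + 3.1 = 12.2.
x: need Σw·x = 12.2·2972 = 36258.4. Existing = 2.2·1096 + 1.1·2169 + 4.2·5055 + 1.6·2218 = 29576.9. Remainder 6681.5 / 3.1 ≈ 2155.32.
y: need Σw·y = 12.2·478 = 5831.6. Existing = 2.2·884 + 1.1·234 + 4.2·608 + 1.6·143 = 4984.6. Remainder 847.0 / 3.1 ≈ 273.23.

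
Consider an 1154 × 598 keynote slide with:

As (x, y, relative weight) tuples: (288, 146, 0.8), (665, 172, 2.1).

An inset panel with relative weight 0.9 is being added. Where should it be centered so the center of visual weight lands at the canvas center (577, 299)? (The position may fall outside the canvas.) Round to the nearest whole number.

New total weight: (0.8 + 2.1) + 0.9 = 3.8.
x: target moment 3.8×577 = 2192.6; current 0.8·288 + 2.1·665 = 1626.9; the inset panel supplies 565.7, so x = 565.7/0.9 ≈ 628.56.
y: target moment 3.8×299 = 1136.2; current 0.8·146 + 2.1·172 = 478.0; the inset panel supplies 658.2, so y = 658.2/0.9 ≈ 731.33.

(629, 731)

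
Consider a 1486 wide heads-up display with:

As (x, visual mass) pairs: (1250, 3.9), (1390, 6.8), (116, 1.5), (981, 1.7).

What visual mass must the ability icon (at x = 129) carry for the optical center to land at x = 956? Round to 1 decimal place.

w ≈ 3.5

Fixed elements: Σw = 3.9 + 6.8 + 1.5 + 1.7 = 13.9, Σw·x = 3.9·1250 + 6.8·1390 + 1.5·116 + 1.7·981 = 16168.7.
Set Σw·x/Σw = 956: (16168.7 + 129w) = 956·(13.9 + w).
Rearranging, w·(129 − 956) = 956·13.9 − 16168.7 = -2880.3, so w ≈ -2880.3/-827 = 3.48.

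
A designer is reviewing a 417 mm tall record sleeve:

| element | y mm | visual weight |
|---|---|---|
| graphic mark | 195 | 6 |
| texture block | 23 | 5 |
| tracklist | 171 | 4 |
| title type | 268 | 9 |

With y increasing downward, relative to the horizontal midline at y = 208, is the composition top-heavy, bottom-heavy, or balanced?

top-heavy

Total weight = 6 + 5 + 4 + 9 = 24.
y-moment: 6·195 + 5·23 + 4·171 + 9·268 = 4381; centroid 4381/24 ≈ 182.54.
Since 182.5 is above (smaller y than) 208, the composition reads top-heavy.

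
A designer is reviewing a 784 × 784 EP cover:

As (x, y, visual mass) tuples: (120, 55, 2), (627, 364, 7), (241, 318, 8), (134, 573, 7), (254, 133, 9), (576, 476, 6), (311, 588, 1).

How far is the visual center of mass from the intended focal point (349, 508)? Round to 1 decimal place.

Σw = 2 + 7 + 8 + 7 + 9 + 6 + 1 = 40.
x: moment 13548 / weight 40 ≈ 338.70
Σw·y = 13854; ȳ = 13854/40 ≈ 346.35.
Offset from (349, 508): Δx ≈ -10.30, Δy ≈ -161.65; distance = √(Δx² + Δy²) ≈ 161.98.

≈ 162.0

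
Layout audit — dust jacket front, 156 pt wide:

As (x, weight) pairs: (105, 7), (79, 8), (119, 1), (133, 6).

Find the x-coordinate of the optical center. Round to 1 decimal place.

x ≈ 103.8

Σw = 7 + 8 + 1 + 6 = 22.
x: (7·105 + 8·79 + 1·119 + 6·133) / 22 = 2284 / 22 ≈ 103.82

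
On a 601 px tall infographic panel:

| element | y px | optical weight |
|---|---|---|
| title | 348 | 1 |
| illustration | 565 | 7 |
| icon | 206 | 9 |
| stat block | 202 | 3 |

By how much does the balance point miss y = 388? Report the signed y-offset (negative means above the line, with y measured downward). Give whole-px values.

≈ -50 px

Total weight = 1 + 7 + 9 + 3 = 20.
Σw·y = 1·348 + 7·565 + 9·206 + 3·202 = 6763, so ȳ = 6763/20 ≈ 338.15.
Difference: 338.15 − 388 ≈ -49.85.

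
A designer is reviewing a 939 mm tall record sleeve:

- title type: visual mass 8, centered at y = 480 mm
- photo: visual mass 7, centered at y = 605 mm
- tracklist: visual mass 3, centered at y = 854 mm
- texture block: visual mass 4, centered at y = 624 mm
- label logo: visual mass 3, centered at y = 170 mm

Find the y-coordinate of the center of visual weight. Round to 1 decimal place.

y ≈ 545.7

Total weight = 8 + 7 + 3 + 4 + 3 = 25.
y: (8·480 + 7·605 + 3·854 + 4·624 + 3·170) / 25 = 13643 / 25 ≈ 545.72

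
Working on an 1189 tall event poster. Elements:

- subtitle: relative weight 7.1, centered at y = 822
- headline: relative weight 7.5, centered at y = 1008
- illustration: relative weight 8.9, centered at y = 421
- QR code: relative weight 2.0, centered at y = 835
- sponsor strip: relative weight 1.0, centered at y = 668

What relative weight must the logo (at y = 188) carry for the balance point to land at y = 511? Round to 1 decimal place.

Existing Σw = 26.5 (7.1 + 7.5 + 8.9 + 2.0 + 1.0); existing moment 7.1·822 + 7.5·1008 + 8.9·421 + 2.0·835 + 1.0·668 = 19481.1.
Balance at y = 511 requires (19481.1 + w·188) / (26.5 + w) = 511.
Rearranging, w·(188 − 511) = 511·26.5 − 19481.1 = -5939.6, so w ≈ -5939.6/-323 = 18.39.

w ≈ 18.4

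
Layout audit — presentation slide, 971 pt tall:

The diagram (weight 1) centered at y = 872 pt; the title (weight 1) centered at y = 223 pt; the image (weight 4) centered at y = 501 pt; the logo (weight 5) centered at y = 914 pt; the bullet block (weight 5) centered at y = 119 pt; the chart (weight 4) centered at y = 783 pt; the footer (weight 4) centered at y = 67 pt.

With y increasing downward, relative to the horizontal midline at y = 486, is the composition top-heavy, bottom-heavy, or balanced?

balanced

Weights sum to 1 + 1 + 4 + 5 + 5 + 4 + 4 = 24.
y-moment: 1·872 + 1·223 + 4·501 + 5·914 + 5·119 + 4·783 + 4·67 = 11664; centroid 11664/24 ≈ 486.00.
That equals the midline 486 — balanced.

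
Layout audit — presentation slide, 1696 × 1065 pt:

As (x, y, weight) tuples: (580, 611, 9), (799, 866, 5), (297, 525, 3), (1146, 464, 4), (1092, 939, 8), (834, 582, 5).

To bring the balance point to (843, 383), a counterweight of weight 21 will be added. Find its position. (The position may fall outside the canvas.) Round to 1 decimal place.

New total weight: (9 + 5 + 3 + 4 + 8 + 5) + 21 = 55.
x: need Σw·x = 55·843 = 46365. Existing = 9·580 + 5·799 + 3·297 + 4·1146 + 8·1092 + 5·834 = 27596. Remainder 18769 / 21 ≈ 893.76.
y: need Σw·y = 55·383 = 21065. Existing = 9·611 + 5·866 + 3·525 + 4·464 + 8·939 + 5·582 = 23682. Remainder -2617 / 21 ≈ -124.62.

(893.8, -124.6)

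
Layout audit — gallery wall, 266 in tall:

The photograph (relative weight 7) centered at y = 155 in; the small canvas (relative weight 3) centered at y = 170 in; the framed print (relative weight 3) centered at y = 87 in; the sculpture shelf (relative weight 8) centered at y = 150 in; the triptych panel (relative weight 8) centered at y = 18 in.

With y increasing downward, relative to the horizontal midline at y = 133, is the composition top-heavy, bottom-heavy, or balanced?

Weights sum to 7 + 3 + 3 + 8 + 8 = 29.
Σw·y = 7·155 + 3·170 + 3·87 + 8·150 + 8·18 = 3200, so ȳ = 3200/29 ≈ 110.34.
110.3 lies above (smaller y than) the midline 133, so the layout is top-heavy.

top-heavy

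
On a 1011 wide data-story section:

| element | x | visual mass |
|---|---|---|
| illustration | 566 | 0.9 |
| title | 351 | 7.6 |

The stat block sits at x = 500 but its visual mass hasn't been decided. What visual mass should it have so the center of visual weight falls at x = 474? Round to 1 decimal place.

Existing Σw = 8.5 (0.9 + 7.6); existing moment 0.9·566 + 7.6·351 = 3177.0.
Set Σw·x/Σw = 474: (3177.0 + 500w) = 474·(8.5 + w).
Solving: w = (474·8.5 − 3177.0) / (500 − 474) = 852.0 / 26 ≈ 32.77.

w ≈ 32.8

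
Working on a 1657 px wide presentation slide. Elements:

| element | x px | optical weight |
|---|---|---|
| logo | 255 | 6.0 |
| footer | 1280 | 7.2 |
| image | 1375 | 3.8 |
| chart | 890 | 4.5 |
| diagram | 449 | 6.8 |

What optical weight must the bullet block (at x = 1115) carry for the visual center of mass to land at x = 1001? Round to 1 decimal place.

Fixed elements: Σw = 6.0 + 7.2 + 3.8 + 4.5 + 6.8 = 28.3, Σw·x = 6.0·255 + 7.2·1280 + 3.8·1375 + 4.5·890 + 6.8·449 = 23029.2.
Balance at x = 1001 requires (23029.2 + w·1115) / (28.3 + w) = 1001.
Solving: w = (1001·28.3 − 23029.2) / (1115 − 1001) = 5299.1 / 114 ≈ 46.48.

w ≈ 46.5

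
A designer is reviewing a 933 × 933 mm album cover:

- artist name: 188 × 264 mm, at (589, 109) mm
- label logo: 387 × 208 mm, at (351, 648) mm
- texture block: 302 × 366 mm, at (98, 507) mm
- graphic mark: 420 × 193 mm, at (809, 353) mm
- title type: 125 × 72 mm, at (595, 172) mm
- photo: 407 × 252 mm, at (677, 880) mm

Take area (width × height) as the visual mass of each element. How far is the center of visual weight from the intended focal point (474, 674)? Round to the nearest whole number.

≈ 134 mm

Taking area as weight: artist name 188·264 = 49632, label logo 387·208 = 80496, texture block 302·366 = 110532, graphic mark 420·193 = 81060, title type 125·72 = 9000, photo 407·252 = 102564. Sum 433284.
Σw·x = 208687848; x̄ = 208687848/433284 ≈ 481.64.
y: moment 234029520 / weight 433284 ≈ 540.13
From (474, 674): dx = 7.64, dy = -133.87, so the distance is √(dx²+dy²) ≈ 134.09.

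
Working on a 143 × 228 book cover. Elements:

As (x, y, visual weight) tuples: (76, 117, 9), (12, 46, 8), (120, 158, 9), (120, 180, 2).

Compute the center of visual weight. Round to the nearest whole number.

(75, 114)

Total weight = 9 + 8 + 9 + 2 = 28.
x-moment: 9·76 + 8·12 + 9·120 + 2·120 = 2100; centroid 2100/28 ≈ 75.00.
y-moment: 9·117 + 8·46 + 9·158 + 2·180 = 3203; centroid 3203/28 ≈ 114.39.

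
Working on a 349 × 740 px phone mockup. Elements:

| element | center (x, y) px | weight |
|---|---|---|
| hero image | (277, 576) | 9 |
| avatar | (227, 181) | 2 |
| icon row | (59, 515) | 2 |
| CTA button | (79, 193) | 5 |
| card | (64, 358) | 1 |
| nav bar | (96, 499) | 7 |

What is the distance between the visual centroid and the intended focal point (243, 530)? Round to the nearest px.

≈ 123 px

Σw = 9 + 2 + 2 + 5 + 1 + 7 = 26.
x: moment 4196 / weight 26 ≈ 161.38
Σw·y = 11392; ȳ = 11392/26 ≈ 438.15.
From (243, 530): dx = -81.62, dy = -91.85, so the distance is √(dx²+dy²) ≈ 122.87.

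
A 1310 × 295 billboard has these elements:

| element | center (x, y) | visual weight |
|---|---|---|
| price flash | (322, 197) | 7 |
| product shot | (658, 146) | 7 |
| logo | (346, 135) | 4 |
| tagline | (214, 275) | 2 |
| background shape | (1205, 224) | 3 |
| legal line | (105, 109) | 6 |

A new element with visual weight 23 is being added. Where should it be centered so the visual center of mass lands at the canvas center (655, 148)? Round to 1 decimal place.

After adding the new element, total weight = 7 + 7 + 4 + 2 + 3 + 6 + 23 = 52.
x: target moment 52×655 = 34060; current 7·322 + 7·658 + 4·346 + 2·214 + 3·1205 + 6·105 = 12917; the new element supplies 21143, so x = 21143/23 ≈ 919.26.
y: target moment 52×148 = 7696; current 7·197 + 7·146 + 4·135 + 2·275 + 3·224 + 6·109 = 4817; the new element supplies 2879, so y = 2879/23 ≈ 125.17.

(919.3, 125.2)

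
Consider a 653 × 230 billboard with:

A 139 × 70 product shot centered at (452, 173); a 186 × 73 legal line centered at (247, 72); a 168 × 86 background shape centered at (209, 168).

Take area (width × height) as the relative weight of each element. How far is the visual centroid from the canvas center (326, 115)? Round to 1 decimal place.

≈ 45.3

Taking area as weight: product shot 139·70 = 9730, legal line 186·73 = 13578, background shape 168·86 = 14448. Sum 37756.
x: (9730·452 + 13578·247 + 14448·209) / 37756 = 10771358 / 37756 ≈ 285.29
y: (9730·173 + 13578·72 + 14448·168) / 37756 = 5088170 / 37756 ≈ 134.76
Offset from (326, 115): Δx ≈ -40.71, Δy ≈ 19.76; distance = √(Δx² + Δy²) ≈ 45.26.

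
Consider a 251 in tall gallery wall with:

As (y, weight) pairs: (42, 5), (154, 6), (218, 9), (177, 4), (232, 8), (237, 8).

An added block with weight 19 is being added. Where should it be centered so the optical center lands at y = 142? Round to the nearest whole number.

After adding the added block, total weight = 5 + 6 + 9 + 4 + 8 + 8 + 19 = 59.
y: target moment 59×142 = 8378; current 5·42 + 6·154 + 9·218 + 4·177 + 8·232 + 8·237 = 7556; the added block supplies 822, so y = 822/19 ≈ 43.26.

y ≈ 43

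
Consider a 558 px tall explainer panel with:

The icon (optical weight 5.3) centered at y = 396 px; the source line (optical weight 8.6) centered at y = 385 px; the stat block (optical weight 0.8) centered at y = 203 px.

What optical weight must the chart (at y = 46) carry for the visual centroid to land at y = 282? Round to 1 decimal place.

w ≈ 6.0

Fixed elements: Σw = 5.3 + 8.6 + 0.8 = 14.7, Σw·y = 5.3·396 + 8.6·385 + 0.8·203 = 5572.2.
For the centroid to hit 282: (5572.2 + w·46) / (14.7 + w) = 282.
Solving: w = (282·14.7 − 5572.2) / (46 − 282) = -1426.8 / -236 ≈ 6.05.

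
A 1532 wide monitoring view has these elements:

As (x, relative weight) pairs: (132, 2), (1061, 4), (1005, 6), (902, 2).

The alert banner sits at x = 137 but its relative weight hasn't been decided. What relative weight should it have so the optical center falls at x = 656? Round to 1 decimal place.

Fixed elements: Σw = 2 + 4 + 6 + 2 = 14, Σw·x = 2·132 + 4·1061 + 6·1005 + 2·902 = 12342.
Balance at x = 656 requires (12342 + w·137) / (14 + w) = 656.
Rearranging, w·(137 − 656) = 656·14 − 12342 = -3158, so w ≈ -3158/-519 = 6.08.

w ≈ 6.1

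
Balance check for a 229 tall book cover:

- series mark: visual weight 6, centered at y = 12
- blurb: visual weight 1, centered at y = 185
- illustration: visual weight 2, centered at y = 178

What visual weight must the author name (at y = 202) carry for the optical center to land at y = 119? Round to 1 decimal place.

w ≈ 5.5

Existing Σw = 9 (6 + 1 + 2); existing moment 6·12 + 1·185 + 2·178 = 613.
Balance at y = 119 requires (613 + w·202) / (9 + w) = 119.
Rearranging, w·(202 − 119) = 119·9 − 613 = 458, so w ≈ 458/83 = 5.52.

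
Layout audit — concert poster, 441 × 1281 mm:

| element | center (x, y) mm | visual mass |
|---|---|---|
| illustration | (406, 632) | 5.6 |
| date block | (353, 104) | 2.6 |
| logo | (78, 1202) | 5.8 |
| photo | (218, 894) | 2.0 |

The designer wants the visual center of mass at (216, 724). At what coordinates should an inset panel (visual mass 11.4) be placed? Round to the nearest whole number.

(161, 638)

After adding the inset panel, total weight = 5.6 + 2.6 + 5.8 + 2.0 + 11.4 = 27.4.
x: target moment 27.4×216 = 5918.4; current 5.6·406 + 2.6·353 + 5.8·78 + 2.0·218 = 4079.8; the inset panel supplies 1838.6, so x = 1838.6/11.4 ≈ 161.28.
y: target moment 27.4×724 = 19837.6; current 5.6·632 + 2.6·104 + 5.8·1202 + 2.0·894 = 12569.2; the inset panel supplies 7268.4, so y = 7268.4/11.4 ≈ 637.58.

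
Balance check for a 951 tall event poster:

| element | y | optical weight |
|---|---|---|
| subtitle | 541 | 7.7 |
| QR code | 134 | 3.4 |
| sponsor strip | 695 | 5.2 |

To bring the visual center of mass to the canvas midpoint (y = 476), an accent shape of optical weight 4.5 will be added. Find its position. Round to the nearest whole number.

After adding the accent shape, total weight = 7.7 + 3.4 + 5.2 + 4.5 = 20.8.
Along y: (8235.3 + 4.5·y) / 20.8 = 476 (existing moment 7.7·541 + 3.4·134 + 5.2·695 = 8235.3) ⇒ y = (9900.8 − 8235.3) / 4.5 ≈ 370.11.

y ≈ 370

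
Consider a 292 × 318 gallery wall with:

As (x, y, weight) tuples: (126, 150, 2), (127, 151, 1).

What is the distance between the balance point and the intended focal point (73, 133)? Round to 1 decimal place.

Weights sum to 2 + 1 = 3.
Σw·x = 2·126 + 1·127 = 379, so x̄ = 379/3 ≈ 126.33.
Σw·y = 2·150 + 1·151 = 451, so ȳ = 451/3 ≈ 150.33.
From (73, 133): dx = 53.33, dy = 17.33, so the distance is √(dx²+dy²) ≈ 56.08.

≈ 56.1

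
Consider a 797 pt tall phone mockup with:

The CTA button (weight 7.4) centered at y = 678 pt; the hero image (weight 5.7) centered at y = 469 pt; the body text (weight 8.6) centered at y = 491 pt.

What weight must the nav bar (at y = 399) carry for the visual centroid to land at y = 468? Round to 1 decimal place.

Known weights sum to 7.4 + 5.7 + 8.6 = 21.7; their moment is 7.4·678 + 5.7·469 + 8.6·491 = 11913.1.
Set Σw·y/Σw = 468: (11913.1 + 399w) = 468·(21.7 + w).
Rearranging, w·(399 − 468) = 468·21.7 − 11913.1 = -1757.5, so w ≈ -1757.5/-69 = 25.47.

w ≈ 25.5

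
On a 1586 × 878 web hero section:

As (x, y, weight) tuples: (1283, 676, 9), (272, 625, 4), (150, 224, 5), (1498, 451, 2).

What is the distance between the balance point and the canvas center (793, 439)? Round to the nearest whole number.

Weights sum to 9 + 4 + 5 + 2 = 20.
x: (9·1283 + 4·272 + 5·150 + 2·1498) / 20 = 16381 / 20 ≈ 819.05
y: (9·676 + 4·625 + 5·224 + 2·451) / 20 = 10606 / 20 ≈ 530.30
Relative to (793, 439): Δ = (26.05, 91.30); |Δ| = √(26.05² + 91.30²) ≈ 94.94.

≈ 95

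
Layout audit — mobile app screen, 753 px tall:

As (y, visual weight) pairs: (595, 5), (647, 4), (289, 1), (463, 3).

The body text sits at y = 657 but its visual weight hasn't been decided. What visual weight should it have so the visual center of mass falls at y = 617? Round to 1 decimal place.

Known weights sum to 5 + 4 + 1 + 3 = 13; their moment is 5·595 + 4·647 + 1·289 + 3·463 = 7241.
Balance at y = 617 requires (7241 + w·657) / (13 + w) = 617.
Solving: w = (617·13 − 7241) / (657 − 617) = 780 / 40 ≈ 19.50.

w ≈ 19.5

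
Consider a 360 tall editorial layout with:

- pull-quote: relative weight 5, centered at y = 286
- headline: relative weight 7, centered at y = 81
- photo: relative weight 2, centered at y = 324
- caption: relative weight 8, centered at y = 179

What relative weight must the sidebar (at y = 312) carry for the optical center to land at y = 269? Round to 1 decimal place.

Existing Σw = 22 (5 + 7 + 2 + 8); existing moment 5·286 + 7·81 + 2·324 + 8·179 = 4077.
Balance at y = 269 requires (4077 + w·312) / (22 + w) = 269.
So w = (269·22 − 4077)/(312 − 269) = 1841/43 ≈ 42.81.

w ≈ 42.8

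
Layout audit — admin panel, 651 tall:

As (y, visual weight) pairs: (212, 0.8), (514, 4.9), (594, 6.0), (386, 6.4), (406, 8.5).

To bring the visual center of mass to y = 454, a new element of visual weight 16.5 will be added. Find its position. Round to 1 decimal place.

New total weight: (0.8 + 4.9 + 6.0 + 6.4 + 8.5) + 16.5 = 43.1.
y: need Σw·y = 43.1·454 = 19567.4. Existing = 0.8·212 + 4.9·514 + 6.0·594 + 6.4·386 + 8.5·406 = 12173.6. Remainder 7393.8 / 16.5 ≈ 448.11.

y ≈ 448.1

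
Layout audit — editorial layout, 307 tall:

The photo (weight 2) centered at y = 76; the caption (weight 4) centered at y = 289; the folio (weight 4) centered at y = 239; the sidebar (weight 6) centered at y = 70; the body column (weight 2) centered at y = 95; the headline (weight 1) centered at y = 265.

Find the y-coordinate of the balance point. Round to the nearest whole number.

y ≈ 165

Σw = 2 + 4 + 4 + 6 + 2 + 1 = 19.
y-moment: 2·76 + 4·289 + 4·239 + 6·70 + 2·95 + 1·265 = 3139; centroid 3139/19 ≈ 165.21.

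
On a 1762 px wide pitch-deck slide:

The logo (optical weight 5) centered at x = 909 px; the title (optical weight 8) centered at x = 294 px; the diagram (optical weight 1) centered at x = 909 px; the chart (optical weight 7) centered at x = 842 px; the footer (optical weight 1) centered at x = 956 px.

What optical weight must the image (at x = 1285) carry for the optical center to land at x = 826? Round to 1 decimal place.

w ≈ 7.7

Existing Σw = 22 (5 + 8 + 1 + 7 + 1); existing moment 5·909 + 8·294 + 1·909 + 7·842 + 1·956 = 14656.
Set Σw·x/Σw = 826: (14656 + 1285w) = 826·(22 + w).
So w = (826·22 − 14656)/(1285 − 826) = 3516/459 ≈ 7.66.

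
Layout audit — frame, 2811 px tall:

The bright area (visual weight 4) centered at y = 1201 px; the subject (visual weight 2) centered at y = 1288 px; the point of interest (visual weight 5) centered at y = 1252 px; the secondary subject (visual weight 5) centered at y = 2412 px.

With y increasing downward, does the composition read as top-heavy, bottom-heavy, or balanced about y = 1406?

Σw = 4 + 2 + 5 + 5 = 16.
y: (4·1201 + 2·1288 + 5·1252 + 5·2412) / 16 = 25700 / 16 ≈ 1606.25
1606.2 lies below (larger y than) the midline 1406, so the layout is bottom-heavy.

bottom-heavy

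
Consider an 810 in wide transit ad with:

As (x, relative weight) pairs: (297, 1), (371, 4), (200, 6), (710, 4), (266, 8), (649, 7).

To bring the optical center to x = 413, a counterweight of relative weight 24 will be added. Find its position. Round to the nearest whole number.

New total weight: (1 + 4 + 6 + 4 + 8 + 7) + 24 = 54.
x: target moment 54×413 = 22302; current 1·297 + 4·371 + 6·200 + 4·710 + 8·266 + 7·649 = 12492; the counterweight supplies 9810, so x = 9810/24 ≈ 408.75.

x ≈ 409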